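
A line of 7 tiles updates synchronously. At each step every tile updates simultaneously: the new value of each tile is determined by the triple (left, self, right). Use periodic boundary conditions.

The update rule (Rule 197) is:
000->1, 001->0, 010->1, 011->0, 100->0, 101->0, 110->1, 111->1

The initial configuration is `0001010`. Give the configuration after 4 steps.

1101010
0101010
0101010  (fixed point — unchanged through step 4)

0101010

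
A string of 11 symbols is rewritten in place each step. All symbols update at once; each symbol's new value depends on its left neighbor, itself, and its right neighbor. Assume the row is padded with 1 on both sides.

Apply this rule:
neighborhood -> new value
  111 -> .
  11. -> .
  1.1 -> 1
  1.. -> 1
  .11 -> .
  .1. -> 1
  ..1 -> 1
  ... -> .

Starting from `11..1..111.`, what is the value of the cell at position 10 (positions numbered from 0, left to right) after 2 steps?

..11111...1
11.....1.1.
position 10 holds .

.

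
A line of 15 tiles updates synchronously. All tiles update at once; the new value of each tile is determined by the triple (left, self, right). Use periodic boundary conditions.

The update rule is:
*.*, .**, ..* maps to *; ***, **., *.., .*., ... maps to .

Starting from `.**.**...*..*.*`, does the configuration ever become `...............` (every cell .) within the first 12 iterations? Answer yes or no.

no

**.**...*..*.*.
*.**...*..*.*.*
.**...*..*.*.**
**...*..*.*.**.
*...*..*.*.**.*
...*..*.*.**.**
..*..*.*.**.**.
.*..*.*.**.**..
*..*.*.**.**...
..*.*.**.**...*
.*.*.**.**...*.
*.*.**.**...*..
iteration 12 is *.*.**.**...*.., still not uniform .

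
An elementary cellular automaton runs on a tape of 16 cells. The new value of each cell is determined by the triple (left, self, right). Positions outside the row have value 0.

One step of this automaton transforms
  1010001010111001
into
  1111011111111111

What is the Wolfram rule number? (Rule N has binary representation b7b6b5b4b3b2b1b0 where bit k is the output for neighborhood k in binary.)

254

position 11: 111 → 1  (bit 7 = 1)
position 12: 110 → 1  (bit 6 = 1)
position 1: 101 → 1  (bit 5 = 1)
position 3: 100 → 1  (bit 4 = 1)
position 10: 011 → 1  (bit 3 = 1)
position 0: 010 → 1  (bit 2 = 1)
position 5: 001 → 1  (bit 1 = 1)
position 4: 000 → 0  (bit 0 = 0)
bits b7..b0 = 11111110 = 254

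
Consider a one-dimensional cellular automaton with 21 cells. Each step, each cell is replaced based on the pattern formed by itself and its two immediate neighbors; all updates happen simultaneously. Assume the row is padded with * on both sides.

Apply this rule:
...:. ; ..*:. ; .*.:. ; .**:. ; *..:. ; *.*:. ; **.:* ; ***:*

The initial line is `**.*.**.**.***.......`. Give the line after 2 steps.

**....*..*..**.......
**...........*.......

**...........*.......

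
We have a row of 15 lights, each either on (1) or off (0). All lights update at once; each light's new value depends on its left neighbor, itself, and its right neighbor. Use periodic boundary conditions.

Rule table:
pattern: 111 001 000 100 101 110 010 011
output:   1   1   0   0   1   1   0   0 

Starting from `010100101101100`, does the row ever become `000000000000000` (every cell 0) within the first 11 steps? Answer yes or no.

101001010110100
010010101011001
100101010101010
001010101010101
010101010101010
101010101010100
010101010101001
101010101010010
010101010100101
101010101001010
010101010010101
step 11 is 010101010010101, still not uniform 0

no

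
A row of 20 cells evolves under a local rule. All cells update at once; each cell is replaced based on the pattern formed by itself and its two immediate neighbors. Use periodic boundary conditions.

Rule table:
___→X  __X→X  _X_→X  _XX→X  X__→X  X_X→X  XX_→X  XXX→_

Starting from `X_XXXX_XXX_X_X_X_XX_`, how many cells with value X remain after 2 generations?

7

XXX__XXX_XXXXXXXXXXX
__XXXX_XXX__________
count of X: 7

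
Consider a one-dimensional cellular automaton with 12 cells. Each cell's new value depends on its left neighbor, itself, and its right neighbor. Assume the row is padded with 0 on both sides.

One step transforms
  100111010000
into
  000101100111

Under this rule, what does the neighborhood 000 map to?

1

At position 9 the neighborhood is 000; the next row has 1 there.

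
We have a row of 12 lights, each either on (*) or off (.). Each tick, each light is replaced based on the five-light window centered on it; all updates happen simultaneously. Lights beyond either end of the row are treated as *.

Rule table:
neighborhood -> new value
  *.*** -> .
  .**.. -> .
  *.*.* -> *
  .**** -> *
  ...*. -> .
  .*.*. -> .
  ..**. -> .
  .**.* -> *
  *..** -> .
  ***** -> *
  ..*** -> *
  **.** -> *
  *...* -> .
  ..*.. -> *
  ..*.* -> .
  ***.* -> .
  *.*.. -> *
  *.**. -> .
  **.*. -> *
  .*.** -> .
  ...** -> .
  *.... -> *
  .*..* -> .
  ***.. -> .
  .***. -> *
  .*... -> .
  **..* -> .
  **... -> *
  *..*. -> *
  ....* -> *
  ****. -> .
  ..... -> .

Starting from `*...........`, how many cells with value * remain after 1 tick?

.**.......*.
count of *: 3

3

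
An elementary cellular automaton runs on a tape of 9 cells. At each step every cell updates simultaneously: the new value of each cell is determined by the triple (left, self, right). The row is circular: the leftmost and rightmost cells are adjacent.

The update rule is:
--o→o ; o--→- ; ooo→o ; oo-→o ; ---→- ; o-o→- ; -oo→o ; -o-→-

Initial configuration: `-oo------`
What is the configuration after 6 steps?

ooo-ooooo

ooo------
ooo-----o
ooo----oo
ooo---ooo
ooo--oooo
ooo-ooooo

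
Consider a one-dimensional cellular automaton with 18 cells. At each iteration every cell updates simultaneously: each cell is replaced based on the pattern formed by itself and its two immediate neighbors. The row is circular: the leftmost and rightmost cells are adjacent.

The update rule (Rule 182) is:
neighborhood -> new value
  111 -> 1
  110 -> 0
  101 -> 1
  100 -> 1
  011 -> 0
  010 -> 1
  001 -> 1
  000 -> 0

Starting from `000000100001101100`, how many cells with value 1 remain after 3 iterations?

14

iteration 1: 000001110010010010
iteration 2: 000010101111111111
iteration 3: 100111110111111110
count of 1: 14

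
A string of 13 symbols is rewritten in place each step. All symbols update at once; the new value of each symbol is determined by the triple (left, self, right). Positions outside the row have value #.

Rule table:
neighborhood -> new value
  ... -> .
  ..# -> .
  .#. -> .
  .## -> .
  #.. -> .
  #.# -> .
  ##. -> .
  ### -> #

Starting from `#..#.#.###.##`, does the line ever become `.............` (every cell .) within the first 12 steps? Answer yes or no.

yes

step 1: ........#...#
step 2: .............
all cells are . at step 2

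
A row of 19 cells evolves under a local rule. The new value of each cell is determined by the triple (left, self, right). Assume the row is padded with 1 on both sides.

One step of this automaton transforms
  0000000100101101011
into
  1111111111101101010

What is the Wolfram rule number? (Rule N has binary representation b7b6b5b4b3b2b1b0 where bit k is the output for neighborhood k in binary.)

position 18: 111 → 0  (bit 7 = 0)
position 13: 110 → 1  (bit 6 = 1)
position 11: 101 → 0  (bit 5 = 0)
position 0: 100 → 1  (bit 4 = 1)
position 12: 011 → 1  (bit 3 = 1)
position 7: 010 → 1  (bit 2 = 1)
position 6: 001 → 1  (bit 1 = 1)
position 1: 000 → 1  (bit 0 = 1)
bits b7..b0 = 01011111 = 95

95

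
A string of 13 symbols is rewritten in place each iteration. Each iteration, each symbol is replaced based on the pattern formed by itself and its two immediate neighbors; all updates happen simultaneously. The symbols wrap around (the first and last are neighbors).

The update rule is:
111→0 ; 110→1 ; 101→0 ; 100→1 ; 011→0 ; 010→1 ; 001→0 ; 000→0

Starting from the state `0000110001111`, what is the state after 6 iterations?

0000110000110

1000011000001
1100001100000
0110000110000
0011000011000
0001100001100
0000110000110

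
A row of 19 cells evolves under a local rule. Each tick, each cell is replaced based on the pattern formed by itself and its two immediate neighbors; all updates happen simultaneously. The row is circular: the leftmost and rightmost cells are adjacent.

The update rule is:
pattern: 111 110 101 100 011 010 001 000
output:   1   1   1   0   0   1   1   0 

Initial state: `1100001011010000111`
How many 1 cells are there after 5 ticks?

tick 1: 1100011101110001011
tick 2: 1100101110110011101
tick 3: 1101110111010101110
tick 4: 0110111011111110111
tick 5: 1011011101111111011
count of 1: 15

15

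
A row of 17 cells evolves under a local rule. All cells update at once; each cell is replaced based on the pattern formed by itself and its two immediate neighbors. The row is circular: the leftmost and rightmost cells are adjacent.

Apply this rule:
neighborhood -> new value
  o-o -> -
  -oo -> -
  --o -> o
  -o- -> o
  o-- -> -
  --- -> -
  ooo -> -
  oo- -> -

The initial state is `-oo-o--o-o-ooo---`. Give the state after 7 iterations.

----oo-----o---o-

o---o-oo-o-------
o--oo----o------o
--o-----oo-----o-
-oo----o------oo-
o-----oo-----o---
o----o------oo--o
----oo-----o---o-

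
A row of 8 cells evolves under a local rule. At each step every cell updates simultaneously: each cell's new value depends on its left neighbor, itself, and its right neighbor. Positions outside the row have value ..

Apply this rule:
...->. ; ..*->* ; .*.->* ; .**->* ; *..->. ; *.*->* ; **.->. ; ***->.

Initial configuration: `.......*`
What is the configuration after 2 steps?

step 1: ......**
step 2: .....**.

.....**.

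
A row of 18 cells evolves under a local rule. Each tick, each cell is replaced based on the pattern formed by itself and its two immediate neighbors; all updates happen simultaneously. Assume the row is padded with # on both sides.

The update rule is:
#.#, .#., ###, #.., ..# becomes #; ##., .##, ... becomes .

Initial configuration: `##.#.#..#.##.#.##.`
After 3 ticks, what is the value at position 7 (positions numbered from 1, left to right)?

#.########..###..#
.#.######.##.#.##.
###.####.#..###..#
position 7 holds #

#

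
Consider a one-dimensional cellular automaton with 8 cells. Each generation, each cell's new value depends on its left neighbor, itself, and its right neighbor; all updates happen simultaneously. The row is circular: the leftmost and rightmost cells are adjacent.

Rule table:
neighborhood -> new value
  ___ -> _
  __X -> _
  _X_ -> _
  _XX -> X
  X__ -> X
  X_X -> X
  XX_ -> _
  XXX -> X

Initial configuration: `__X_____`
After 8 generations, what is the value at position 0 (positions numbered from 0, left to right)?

_

___X____
____X___
_____X__
______X_
_______X
X_______
_X______
__X_____
position 0 holds _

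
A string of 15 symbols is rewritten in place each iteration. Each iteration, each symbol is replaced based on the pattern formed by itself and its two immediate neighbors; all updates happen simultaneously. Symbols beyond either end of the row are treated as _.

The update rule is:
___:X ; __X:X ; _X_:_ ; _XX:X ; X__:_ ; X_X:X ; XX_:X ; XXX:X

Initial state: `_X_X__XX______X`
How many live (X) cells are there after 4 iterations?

12

X_X__XXX_XXXXX_
_X__XXXXXXXXXX_
X__XXXXXXXXXXX_
__XXXXXXXXXXXX_
count of X: 12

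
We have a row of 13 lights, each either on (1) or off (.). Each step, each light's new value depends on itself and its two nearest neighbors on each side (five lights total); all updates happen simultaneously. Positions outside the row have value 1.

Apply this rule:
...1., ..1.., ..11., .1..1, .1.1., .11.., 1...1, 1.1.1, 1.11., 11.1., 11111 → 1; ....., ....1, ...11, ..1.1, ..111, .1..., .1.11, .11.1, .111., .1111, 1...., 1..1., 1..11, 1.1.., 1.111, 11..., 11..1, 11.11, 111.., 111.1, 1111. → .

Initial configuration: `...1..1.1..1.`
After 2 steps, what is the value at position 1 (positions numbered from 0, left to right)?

.1111..1.1...
........1..1.
position 1 holds .

.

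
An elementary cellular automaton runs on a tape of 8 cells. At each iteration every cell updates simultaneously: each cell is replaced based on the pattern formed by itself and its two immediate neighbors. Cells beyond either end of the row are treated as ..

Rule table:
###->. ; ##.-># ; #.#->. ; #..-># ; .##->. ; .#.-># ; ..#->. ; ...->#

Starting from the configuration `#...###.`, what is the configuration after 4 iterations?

###...##
..###..#
#...##.#
###..#.#

###..#.#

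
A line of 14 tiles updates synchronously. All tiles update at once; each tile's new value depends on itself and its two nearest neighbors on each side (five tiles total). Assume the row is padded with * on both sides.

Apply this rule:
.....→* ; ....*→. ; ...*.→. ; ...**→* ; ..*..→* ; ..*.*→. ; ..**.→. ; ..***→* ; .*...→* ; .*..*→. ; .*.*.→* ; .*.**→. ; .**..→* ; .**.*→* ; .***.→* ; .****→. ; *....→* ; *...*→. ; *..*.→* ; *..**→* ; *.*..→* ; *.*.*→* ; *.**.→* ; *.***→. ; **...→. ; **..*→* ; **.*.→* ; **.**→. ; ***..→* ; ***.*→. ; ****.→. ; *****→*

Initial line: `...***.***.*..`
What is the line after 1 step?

..***...*.**.*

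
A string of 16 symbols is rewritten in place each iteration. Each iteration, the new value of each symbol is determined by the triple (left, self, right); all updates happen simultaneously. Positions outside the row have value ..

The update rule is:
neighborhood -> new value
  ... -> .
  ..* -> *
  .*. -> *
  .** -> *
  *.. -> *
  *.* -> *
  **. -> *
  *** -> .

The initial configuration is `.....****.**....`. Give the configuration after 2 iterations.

...******...**..

....**..*****...
...******...**..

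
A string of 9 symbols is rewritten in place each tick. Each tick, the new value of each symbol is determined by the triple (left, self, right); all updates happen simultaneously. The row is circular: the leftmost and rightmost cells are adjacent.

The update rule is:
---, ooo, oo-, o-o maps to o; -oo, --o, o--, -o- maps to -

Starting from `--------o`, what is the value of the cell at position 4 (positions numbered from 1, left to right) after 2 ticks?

o

-oooooo--
--ooooo-o
position 4 holds o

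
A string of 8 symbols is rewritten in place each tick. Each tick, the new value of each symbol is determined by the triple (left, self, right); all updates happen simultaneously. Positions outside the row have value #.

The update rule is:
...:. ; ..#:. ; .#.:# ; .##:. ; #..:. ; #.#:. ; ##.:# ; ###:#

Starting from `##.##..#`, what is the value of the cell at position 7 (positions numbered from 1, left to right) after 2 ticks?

##..#...
##..#...
position 7 holds .

.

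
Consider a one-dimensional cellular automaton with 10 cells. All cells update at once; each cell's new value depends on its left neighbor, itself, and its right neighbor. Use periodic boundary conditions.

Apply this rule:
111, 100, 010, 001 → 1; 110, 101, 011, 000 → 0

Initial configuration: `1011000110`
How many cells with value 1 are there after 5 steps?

3

1000101000
1101101101
1000000000
1100000001
1010000010
count of 1: 3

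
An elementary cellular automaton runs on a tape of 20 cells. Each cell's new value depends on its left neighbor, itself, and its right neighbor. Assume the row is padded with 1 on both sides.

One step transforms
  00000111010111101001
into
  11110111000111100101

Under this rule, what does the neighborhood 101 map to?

0

At position 8 the neighborhood is 101; the next row has 0 there.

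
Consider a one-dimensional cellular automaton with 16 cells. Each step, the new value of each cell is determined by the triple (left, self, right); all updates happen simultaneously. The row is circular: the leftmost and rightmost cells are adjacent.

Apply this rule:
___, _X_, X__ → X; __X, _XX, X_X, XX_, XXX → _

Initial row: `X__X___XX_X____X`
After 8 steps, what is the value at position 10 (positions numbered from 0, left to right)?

step 1: _X_XXX____XXXX__
step 2: _X____XXX_____XX
step 3: _XXXX____XXXX___
step 4: _____XXX_____XXX
step 5: XXXX____XXXX____
step 6: ____XXX_____XXX_
step 7: XXX____XXXX____X
step 8: ___XXX_____XXX__
position 10 holds _

_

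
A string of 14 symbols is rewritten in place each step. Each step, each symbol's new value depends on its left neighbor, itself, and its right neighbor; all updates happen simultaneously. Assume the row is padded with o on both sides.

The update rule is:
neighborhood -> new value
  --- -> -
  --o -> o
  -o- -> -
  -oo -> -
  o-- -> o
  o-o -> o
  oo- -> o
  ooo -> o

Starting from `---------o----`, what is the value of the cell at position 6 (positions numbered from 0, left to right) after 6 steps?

step 1: o-------o-o--o
step 2: oo-----o-o-oo-
step 3: ooo---o-o-o-oo
step 4: oooo-o-o-o-o-o
step 5: ooooo-o-o-o-o-
step 6: oooooo-o-o-o-o
position 6 holds -

-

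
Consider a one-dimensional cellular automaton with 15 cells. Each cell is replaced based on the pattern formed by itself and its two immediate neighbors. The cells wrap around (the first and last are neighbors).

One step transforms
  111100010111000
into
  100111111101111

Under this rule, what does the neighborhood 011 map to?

At position 0 the neighborhood is 011; the next row has 1 there.

1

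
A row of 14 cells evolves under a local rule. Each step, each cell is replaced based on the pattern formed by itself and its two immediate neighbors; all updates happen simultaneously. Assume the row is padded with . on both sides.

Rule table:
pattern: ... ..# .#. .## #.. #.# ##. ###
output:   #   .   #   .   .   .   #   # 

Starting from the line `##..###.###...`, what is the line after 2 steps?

.#...##..##.##
.#.#..#...#..#

.#.#..#...#..#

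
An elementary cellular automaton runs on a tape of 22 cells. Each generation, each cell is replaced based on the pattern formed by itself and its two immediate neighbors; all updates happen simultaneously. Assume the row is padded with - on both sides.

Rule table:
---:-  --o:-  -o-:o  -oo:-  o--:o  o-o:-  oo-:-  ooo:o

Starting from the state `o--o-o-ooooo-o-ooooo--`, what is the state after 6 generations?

-----o-o-oo--o---o---o

oo-o-o--ooo--o--ooo-o-
---o-oo--o-o-oo--o--oo
---o---o-o-o---o-oo---
---oo--o-o-oo--o---o--
-----o-o-o---o-oo--oo-
-----o-o-oo--o---o---o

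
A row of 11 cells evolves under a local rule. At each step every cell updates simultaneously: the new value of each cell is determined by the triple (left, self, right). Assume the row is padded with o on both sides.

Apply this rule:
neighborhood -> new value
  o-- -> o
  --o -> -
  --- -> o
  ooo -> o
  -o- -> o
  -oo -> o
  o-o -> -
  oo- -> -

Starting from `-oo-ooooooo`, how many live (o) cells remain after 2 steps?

9

-o--ooooooo
-oo-ooooooo
count of o: 9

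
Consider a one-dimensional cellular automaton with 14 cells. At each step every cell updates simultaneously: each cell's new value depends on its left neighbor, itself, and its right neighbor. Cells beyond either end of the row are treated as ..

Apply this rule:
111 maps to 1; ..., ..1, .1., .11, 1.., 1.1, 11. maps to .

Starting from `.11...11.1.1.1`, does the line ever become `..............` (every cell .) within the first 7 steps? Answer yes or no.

yes

step 1: ..............
all cells are . at step 1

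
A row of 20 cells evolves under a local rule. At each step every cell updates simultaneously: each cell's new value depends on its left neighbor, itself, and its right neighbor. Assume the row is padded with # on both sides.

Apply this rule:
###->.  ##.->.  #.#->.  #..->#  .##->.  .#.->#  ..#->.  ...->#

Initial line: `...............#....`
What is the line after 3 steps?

###################.

##############.####.
....................
###################.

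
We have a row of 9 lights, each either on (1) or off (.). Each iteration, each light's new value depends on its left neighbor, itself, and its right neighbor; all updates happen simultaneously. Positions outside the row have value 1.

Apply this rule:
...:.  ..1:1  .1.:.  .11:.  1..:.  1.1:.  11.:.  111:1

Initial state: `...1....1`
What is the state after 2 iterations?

iteration 1: ..1....1.
iteration 2: .1....1..

.1....1..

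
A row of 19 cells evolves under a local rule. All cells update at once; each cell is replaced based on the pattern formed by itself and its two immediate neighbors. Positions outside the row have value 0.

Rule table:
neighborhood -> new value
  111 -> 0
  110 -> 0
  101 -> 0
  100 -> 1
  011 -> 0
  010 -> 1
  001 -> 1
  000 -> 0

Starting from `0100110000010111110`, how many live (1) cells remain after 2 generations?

8

1111001000110000001
0000111101001000011
count of 1: 8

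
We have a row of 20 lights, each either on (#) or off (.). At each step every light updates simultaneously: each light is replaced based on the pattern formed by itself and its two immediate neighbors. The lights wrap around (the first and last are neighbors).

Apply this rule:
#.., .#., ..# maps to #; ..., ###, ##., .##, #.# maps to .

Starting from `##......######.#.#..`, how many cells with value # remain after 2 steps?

9

..#....#.......#.###
####..###.....##....
count of #: 9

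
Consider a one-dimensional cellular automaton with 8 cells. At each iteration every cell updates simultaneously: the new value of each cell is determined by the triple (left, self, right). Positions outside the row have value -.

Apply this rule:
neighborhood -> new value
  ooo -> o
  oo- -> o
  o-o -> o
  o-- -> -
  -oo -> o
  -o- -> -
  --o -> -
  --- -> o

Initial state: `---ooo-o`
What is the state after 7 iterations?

ooooooo-

oo-oooo-
ooooooo-
ooooooo-  (fixed point — unchanged through iteration 7)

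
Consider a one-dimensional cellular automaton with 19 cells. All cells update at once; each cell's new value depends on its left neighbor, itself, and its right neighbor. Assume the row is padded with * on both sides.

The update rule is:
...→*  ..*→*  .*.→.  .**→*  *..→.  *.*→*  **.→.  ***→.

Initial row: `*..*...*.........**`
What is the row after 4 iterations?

..**..**..**.......

..*..**..*********.
.*..**..**........*
*..**..**..********
..**..**..**.......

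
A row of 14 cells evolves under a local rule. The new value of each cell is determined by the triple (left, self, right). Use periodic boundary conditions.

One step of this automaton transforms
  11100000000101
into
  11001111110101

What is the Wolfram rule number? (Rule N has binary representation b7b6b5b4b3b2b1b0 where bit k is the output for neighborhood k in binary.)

141

position 0: 111 → 1  (bit 7 = 1)
position 2: 110 → 0  (bit 6 = 0)
position 12: 101 → 0  (bit 5 = 0)
position 3: 100 → 0  (bit 4 = 0)
position 13: 011 → 1  (bit 3 = 1)
position 11: 010 → 1  (bit 2 = 1)
position 10: 001 → 0  (bit 1 = 0)
position 4: 000 → 1  (bit 0 = 1)
bits b7..b0 = 10001101 = 141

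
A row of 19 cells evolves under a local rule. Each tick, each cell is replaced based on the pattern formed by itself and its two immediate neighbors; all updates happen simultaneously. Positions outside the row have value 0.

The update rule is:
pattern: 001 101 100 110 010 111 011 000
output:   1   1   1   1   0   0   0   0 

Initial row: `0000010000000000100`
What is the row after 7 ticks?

tick 1: 0000101000000001010
tick 2: 0001010100000010101
tick 3: 0010101010000101010
tick 4: 0101010101001010101
tick 5: 1010101010110101010
tick 6: 0101010101011010101
tick 7: 1010101010101101010

1010101010101101010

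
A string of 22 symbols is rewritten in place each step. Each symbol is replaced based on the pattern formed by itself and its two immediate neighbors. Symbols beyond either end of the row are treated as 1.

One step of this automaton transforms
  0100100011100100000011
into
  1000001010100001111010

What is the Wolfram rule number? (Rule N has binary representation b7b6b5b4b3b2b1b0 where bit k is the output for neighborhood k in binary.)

position 9: 111 → 0  (bit 7 = 0)
position 10: 110 → 1  (bit 6 = 1)
position 0: 101 → 1  (bit 5 = 1)
position 2: 100 → 0  (bit 4 = 0)
position 8: 011 → 1  (bit 3 = 1)
position 1: 010 → 0  (bit 2 = 0)
position 3: 001 → 0  (bit 1 = 0)
position 6: 000 → 1  (bit 0 = 1)
bits b7..b0 = 01101001 = 105

105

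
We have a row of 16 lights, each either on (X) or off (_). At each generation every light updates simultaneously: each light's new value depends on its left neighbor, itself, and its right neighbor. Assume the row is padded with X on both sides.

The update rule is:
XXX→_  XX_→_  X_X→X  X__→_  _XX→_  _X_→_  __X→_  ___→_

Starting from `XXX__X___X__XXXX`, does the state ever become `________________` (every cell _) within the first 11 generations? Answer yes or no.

yes

generation 1: ________________
all cells are _ at generation 1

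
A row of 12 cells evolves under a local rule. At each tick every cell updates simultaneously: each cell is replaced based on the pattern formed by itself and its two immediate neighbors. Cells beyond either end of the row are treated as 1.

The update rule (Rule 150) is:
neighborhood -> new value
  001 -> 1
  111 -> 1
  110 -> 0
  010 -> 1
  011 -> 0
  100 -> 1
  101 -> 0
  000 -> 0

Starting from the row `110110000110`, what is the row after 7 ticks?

110110000111

100001001000
010011111101
011101111000
001000110101
111101000100
111001101111
110110000111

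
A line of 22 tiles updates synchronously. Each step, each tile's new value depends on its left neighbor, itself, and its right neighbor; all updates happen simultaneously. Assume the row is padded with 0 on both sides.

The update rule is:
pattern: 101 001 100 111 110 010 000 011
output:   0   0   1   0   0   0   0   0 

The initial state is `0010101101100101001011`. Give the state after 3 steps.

0000000000000100001000

0000000000010000100000
0000000000001000010000
0000000000000100001000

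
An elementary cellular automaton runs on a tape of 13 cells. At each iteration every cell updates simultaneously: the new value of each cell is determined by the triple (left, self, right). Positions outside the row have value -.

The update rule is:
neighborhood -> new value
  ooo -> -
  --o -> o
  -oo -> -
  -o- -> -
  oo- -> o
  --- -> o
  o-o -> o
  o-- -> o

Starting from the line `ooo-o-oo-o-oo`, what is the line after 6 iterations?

iteration 1: --oo-o-oo-o-o
iteration 2: oo-oo-o-oo-o-
iteration 3: -oo-oo-o-oo-o
iteration 4: o-oo-oo-o-oo-
iteration 5: -o-oo-oo-o-oo
iteration 6: o-o-oo-oo-o-o

o-o-oo-oo-o-o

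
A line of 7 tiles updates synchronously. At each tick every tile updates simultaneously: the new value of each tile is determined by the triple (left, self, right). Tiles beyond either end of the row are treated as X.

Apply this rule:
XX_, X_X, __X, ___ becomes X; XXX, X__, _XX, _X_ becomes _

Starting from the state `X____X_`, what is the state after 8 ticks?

XX_X_X_

X_XXX_X
XX__XX_
_X_X_XX
X_X_X__
XX_X__X
_XX__X_
X_X_X_X
XX_X_X_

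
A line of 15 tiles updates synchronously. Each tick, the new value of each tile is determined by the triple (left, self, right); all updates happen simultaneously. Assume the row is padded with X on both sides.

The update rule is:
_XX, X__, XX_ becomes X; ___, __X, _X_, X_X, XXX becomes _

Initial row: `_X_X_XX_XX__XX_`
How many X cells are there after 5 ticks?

8

_____XX_XXX_XX_
X____XX_X_X_XX_
XX___XX_____XX_
_XX__XXX____XX_
_XXX_X_XX___XX_
count of X: 8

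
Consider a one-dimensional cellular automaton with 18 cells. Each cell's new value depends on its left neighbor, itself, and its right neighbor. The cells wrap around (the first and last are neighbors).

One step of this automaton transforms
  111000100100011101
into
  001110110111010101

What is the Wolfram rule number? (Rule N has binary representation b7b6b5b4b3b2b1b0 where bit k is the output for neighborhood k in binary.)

93

position 0: 111 → 0  (bit 7 = 0)
position 2: 110 → 1  (bit 6 = 1)
position 16: 101 → 0  (bit 5 = 0)
position 3: 100 → 1  (bit 4 = 1)
position 13: 011 → 1  (bit 3 = 1)
position 6: 010 → 1  (bit 2 = 1)
position 5: 001 → 0  (bit 1 = 0)
position 4: 000 → 1  (bit 0 = 1)
bits b7..b0 = 01011101 = 93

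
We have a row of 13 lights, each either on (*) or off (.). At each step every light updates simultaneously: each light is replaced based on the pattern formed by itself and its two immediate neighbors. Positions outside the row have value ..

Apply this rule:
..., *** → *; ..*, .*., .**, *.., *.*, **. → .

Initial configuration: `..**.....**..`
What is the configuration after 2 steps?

..**..*..**..

step 1: *....***....*
step 2: ..**..*..**..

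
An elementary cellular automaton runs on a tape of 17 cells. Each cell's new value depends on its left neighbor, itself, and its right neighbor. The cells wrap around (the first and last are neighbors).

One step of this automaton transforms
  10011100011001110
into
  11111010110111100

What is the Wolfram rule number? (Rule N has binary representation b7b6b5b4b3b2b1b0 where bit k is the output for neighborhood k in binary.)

position 4: 111 → 1  (bit 7 = 1)
position 5: 110 → 0  (bit 6 = 0)
position 16: 101 → 0  (bit 5 = 0)
position 1: 100 → 1  (bit 4 = 1)
position 3: 011 → 1  (bit 3 = 1)
position 0: 010 → 1  (bit 2 = 1)
position 2: 001 → 1  (bit 1 = 1)
position 7: 000 → 0  (bit 0 = 0)
bits b7..b0 = 10011110 = 158

158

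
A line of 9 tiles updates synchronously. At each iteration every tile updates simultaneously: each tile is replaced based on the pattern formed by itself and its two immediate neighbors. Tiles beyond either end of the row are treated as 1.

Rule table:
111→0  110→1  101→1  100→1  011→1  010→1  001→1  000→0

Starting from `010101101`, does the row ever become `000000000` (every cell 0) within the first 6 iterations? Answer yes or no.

111111111
000000000
all cells are 0 at iteration 2

yes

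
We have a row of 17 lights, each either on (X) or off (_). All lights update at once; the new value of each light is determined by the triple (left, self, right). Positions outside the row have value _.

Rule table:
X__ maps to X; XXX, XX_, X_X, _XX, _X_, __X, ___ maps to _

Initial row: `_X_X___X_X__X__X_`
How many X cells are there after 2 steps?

3

____X_____X__X__X
_____X_____X__X__
count of X: 3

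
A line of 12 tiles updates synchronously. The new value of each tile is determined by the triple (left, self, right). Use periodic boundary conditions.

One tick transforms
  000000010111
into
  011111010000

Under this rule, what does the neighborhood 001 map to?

0

At position 6 the neighborhood is 001; the next row has 0 there.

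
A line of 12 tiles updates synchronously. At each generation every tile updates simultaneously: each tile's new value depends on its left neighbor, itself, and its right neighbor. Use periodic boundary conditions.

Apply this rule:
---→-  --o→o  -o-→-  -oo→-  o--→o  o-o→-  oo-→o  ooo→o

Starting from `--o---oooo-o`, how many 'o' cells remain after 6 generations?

5

oo-o-o-ooo--
-o------oooo
--o----o-ooo
oo-o--o---oo
oo--oo-o-o-o
oooo-o------
count of o: 5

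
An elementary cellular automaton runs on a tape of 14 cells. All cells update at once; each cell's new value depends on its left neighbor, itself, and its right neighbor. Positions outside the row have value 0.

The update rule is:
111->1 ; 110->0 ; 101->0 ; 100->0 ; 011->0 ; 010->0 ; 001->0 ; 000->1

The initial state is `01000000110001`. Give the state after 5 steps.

00011110000100
11001100110001
00000000000100
11111111110001
01111111100100

01111111100100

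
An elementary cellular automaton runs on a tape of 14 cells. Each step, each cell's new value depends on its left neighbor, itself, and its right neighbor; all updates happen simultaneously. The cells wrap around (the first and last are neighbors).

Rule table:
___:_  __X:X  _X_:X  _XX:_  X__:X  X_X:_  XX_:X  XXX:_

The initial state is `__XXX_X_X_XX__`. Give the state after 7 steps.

step 1: _X__X_X_X__XX_
step 2: XXXXX_X_XXX_XX
step 3: ____X_X___X___
step 4: ___XX_XX_XXX__
step 5: __X_X__X___XX_
step 6: _XX_XXXXX_X_XX
step 7: __X_____X_X__X

__X_____X_X__X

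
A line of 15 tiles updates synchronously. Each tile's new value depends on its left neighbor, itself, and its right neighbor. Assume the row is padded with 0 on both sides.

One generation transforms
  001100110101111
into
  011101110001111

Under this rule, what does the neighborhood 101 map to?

At position 8 the neighborhood is 101; the next row has 0 there.

0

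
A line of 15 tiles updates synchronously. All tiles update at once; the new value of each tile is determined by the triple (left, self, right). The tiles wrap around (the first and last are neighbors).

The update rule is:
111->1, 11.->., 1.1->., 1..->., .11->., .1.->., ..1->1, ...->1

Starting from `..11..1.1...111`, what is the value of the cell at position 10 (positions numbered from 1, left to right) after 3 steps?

.

.1...1....11.1.
1..11..111.....
..1...1.1..1111
position 10 holds .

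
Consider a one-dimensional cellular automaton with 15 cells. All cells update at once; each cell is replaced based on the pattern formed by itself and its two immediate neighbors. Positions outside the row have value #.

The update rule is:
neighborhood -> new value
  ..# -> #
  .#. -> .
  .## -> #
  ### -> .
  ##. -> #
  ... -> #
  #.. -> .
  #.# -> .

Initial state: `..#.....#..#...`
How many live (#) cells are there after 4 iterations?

7

iteration 1: .#..####..#..##
iteration 2: ...##..#.#..##.
iteration 3: .####.#....###.
iteration 4: .#..#...####.#.
count of #: 7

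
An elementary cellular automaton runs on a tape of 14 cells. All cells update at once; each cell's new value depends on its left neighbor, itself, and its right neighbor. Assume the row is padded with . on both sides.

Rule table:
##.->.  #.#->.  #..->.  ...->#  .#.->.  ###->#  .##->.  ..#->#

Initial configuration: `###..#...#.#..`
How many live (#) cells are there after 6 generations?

generation 1: .#..#..##....#
generation 2: #..#..#...###.
generation 3: ..#..#..##.#..
generation 4: ##..#..#.....#
generation 5: ...#..#..####.
generation 6: ###..#..#.##..
count of #: 7

7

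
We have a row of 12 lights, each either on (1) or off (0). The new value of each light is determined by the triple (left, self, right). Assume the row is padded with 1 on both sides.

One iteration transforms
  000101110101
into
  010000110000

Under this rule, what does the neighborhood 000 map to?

At position 1 the neighborhood is 000; the next row has 1 there.

1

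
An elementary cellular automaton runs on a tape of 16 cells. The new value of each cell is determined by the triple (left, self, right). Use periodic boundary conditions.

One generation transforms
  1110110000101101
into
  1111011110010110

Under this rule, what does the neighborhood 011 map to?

At position 4 the neighborhood is 011; the next row has 0 there.

0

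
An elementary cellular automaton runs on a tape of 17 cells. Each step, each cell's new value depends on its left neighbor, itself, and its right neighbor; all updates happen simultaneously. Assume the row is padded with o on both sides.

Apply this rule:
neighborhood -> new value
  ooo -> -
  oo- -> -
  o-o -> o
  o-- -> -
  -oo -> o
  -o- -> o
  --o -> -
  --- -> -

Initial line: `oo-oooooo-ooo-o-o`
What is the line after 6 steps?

--o------o---o---

--oo-----oo--oooo
--o------o---o---
--o------o---o---  (fixed point — unchanged through step 6)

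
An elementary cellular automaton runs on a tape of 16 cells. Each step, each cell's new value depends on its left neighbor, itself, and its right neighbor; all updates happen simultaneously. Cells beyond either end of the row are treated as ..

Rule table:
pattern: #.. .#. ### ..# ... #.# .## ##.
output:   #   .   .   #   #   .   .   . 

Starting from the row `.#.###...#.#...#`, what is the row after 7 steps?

#.....###...###.

#.....###...###.
.#####...###...#
#.....###...###.  (repeats step 1; period 2)
step 7: #.....###...###.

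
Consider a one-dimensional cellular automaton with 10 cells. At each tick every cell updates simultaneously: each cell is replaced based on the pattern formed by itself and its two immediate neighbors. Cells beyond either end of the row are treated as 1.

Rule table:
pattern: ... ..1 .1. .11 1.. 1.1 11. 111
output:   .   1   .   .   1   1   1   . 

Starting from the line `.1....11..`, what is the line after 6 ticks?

.11.11.11.

1.1..1.111
11.11.1...
.11.11.1.1
1.11.11.1.
11.11.11.1
.11.11.11.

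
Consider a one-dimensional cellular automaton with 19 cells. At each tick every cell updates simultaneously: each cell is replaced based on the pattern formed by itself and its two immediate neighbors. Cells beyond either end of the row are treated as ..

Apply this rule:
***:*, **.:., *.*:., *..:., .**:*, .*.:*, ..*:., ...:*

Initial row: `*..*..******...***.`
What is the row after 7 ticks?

*..*..*..*.*.*.*..*

*..*..*****..*.**..
*..*..****...*.*..*
*..*..***..*.*.*..*
*..*..**...*.*.*..*
*..*..*..*.*.*.*..*
*..*..*..*.*.*.*..*  (fixed point — unchanged through tick 7)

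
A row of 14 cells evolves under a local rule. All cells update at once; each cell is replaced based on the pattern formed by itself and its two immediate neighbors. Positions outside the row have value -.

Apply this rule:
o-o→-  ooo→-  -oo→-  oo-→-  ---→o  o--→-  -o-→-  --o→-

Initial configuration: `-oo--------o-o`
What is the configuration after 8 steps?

ooo--------ooo

----oooooo----
ooo--------ooo
----oooooo----  (repeats step 1; period 2)
step 8: ooo--------ooo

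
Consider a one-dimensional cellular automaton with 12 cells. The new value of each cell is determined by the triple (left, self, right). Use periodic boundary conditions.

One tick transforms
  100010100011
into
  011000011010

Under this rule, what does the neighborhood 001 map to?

At position 3 the neighborhood is 001; the next row has 0 there.

0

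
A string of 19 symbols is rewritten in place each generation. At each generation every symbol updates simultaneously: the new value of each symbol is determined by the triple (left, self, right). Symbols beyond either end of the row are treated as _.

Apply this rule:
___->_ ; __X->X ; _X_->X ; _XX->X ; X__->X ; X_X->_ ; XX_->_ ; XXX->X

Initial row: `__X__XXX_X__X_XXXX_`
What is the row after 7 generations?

_XXXXXX__XXXX_XXX_X
XXXXXX_XXXXX__XX__X
XXXXX__XXXX_XXX_XXX
XXXX_XXXXX__XX__XX_
XXX__XXXX_XXX_XXX_X
XX_XXXXX__XX__XX__X
X__XXXX_XXX_XXX_XXX

X__XXXX_XXX_XXX_XXX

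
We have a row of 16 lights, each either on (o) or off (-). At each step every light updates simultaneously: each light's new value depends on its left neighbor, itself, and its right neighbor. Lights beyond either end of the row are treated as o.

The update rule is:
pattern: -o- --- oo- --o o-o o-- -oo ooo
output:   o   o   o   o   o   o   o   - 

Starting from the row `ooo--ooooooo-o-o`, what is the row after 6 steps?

ooo--ooooooo----

step 1: --oooo-----ooooo
step 2: ooo--ooooooo----
step 3: --oooo-----ooooo  (repeats step 1; period 2)
step 6: ooo--ooooooo----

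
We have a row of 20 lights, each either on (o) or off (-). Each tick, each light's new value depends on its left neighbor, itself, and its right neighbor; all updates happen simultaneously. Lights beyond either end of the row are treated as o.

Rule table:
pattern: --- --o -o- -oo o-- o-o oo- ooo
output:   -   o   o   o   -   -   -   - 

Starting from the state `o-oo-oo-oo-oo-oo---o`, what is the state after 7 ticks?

--o--o--o--o--o---oo
-oo-oo-oo-oo-oo--oo-
-o--o--o--o--o--oo--
-o-oo-oo-oo-oo-oo--o
-o-o--o--o--o--o--oo
-o-o-oo-oo-oo-oo-oo-
-o-o-o--o--o--o--o--

-o-o-o--o--o--o--o--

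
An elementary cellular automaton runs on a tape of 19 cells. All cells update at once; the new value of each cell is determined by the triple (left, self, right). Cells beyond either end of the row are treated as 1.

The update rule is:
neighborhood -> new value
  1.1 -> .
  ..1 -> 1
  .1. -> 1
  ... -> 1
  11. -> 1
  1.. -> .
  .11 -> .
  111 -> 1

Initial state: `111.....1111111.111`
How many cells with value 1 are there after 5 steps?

11

111.1111.111111..11
111..111..11111.1.1
111.1.11.1.1111.1..
111.1..1.1..111.1.1
111.1.11.1.1.11.1..
count of 1: 11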